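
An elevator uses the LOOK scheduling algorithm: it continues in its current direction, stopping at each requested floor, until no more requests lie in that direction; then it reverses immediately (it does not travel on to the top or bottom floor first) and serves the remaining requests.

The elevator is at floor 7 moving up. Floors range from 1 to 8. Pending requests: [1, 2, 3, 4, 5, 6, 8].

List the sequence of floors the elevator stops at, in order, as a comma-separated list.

Answer: 8, 6, 5, 4, 3, 2, 1

Derivation:
Current: 7, moving UP
Serve above first (ascending): [8]
Then reverse, serve below (descending): [6, 5, 4, 3, 2, 1]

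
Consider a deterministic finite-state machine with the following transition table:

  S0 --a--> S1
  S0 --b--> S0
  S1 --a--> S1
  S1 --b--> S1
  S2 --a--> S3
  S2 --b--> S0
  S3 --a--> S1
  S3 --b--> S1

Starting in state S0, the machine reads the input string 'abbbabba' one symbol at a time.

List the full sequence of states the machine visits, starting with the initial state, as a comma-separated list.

Start: S0
  read 'a': S0 --a--> S1
  read 'b': S1 --b--> S1
  read 'b': S1 --b--> S1
  read 'b': S1 --b--> S1
  read 'a': S1 --a--> S1
  read 'b': S1 --b--> S1
  read 'b': S1 --b--> S1
  read 'a': S1 --a--> S1

Answer: S0, S1, S1, S1, S1, S1, S1, S1, S1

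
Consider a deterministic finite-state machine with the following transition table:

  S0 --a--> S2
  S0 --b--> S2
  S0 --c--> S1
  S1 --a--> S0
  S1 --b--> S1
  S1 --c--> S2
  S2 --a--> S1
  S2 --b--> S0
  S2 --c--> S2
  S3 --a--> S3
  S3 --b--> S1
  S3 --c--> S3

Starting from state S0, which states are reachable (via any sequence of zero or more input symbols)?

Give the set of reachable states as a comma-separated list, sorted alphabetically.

Answer: S0, S1, S2

Derivation:
BFS from S0:
  visit S0: S0--a-->S2 (new), S0--b-->S2 (seen), S0--c-->S1 (new)
  visit S2: S2--a-->S1 (seen), S2--b-->S0 (seen), S2--c-->S2 (seen)
  visit S1: S1--a-->S0 (seen), S1--b-->S1 (seen), S1--c-->S2 (seen)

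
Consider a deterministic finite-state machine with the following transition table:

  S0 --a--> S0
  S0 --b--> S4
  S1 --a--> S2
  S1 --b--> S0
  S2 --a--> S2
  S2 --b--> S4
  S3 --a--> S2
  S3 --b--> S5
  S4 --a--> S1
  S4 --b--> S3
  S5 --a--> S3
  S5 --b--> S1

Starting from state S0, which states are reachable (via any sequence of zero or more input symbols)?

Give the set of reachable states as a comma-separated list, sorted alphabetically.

BFS from S0:
  visit S0: S0--a-->S0 (seen), S0--b-->S4 (new)
  visit S4: S4--a-->S1 (new), S4--b-->S3 (new)
  visit S1: S1--a-->S2 (new), S1--b-->S0 (seen)
  visit S3: S3--a-->S2 (seen), S3--b-->S5 (new)
  visit S2: S2--a-->S2 (seen), S2--b-->S4 (seen)
  visit S5: S5--a-->S3 (seen), S5--b-->S1 (seen)

Answer: S0, S1, S2, S3, S4, S5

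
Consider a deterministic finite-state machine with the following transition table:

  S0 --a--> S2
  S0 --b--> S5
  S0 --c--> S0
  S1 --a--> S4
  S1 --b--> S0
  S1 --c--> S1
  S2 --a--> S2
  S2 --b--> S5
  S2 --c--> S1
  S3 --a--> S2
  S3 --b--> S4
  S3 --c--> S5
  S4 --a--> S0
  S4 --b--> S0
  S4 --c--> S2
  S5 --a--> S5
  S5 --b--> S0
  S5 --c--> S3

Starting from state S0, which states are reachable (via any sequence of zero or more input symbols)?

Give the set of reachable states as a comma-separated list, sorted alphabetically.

Answer: S0, S1, S2, S3, S4, S5

Derivation:
BFS from S0:
  visit S0: S0--a-->S2 (new), S0--b-->S5 (new), S0--c-->S0 (seen)
  visit S2: S2--a-->S2 (seen), S2--b-->S5 (seen), S2--c-->S1 (new)
  visit S5: S5--a-->S5 (seen), S5--b-->S0 (seen), S5--c-->S3 (new)
  visit S1: S1--a-->S4 (new), S1--b-->S0 (seen), S1--c-->S1 (seen)
  visit S3: S3--a-->S2 (seen), S3--b-->S4 (seen), S3--c-->S5 (seen)
  visit S4: S4--a-->S0 (seen), S4--b-->S0 (seen), S4--c-->S2 (seen)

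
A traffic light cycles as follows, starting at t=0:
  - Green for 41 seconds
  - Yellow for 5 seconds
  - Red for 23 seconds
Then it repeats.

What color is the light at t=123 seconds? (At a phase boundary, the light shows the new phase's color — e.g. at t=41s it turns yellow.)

Cycle length = 41 + 5 + 23 = 69s
t = 123, phase_t = 123 mod 69 = 54
54 >= 46 → RED

Answer: red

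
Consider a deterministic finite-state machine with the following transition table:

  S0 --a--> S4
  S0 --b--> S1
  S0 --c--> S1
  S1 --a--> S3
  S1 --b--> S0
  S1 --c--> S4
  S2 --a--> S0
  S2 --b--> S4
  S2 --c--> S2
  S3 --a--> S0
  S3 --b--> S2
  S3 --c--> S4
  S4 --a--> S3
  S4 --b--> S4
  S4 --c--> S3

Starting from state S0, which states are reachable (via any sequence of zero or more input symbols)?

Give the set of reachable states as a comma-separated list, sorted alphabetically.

Answer: S0, S1, S2, S3, S4

Derivation:
BFS from S0:
  visit S0: S0--a-->S4 (new), S0--b-->S1 (new), S0--c-->S1 (seen)
  visit S4: S4--a-->S3 (new), S4--b-->S4 (seen), S4--c-->S3 (seen)
  visit S1: S1--a-->S3 (seen), S1--b-->S0 (seen), S1--c-->S4 (seen)
  visit S3: S3--a-->S0 (seen), S3--b-->S2 (new), S3--c-->S4 (seen)
  visit S2: S2--a-->S0 (seen), S2--b-->S4 (seen), S2--c-->S2 (seen)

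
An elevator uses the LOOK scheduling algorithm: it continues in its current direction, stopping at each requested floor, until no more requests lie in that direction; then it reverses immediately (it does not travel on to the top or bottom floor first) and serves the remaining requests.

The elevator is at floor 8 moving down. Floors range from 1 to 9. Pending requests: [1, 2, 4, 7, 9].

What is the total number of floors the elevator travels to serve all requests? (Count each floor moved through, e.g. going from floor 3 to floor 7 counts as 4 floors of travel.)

Start at floor 8 moving down, LOOK stop order: [7, 4, 2, 1, 9]
  8 → 7: |7-8| = 1, total = 1
  7 → 4: |4-7| = 3, total = 4
  4 → 2: |2-4| = 2, total = 6
  2 → 1: |1-2| = 1, total = 7
  1 → 9: |9-1| = 8, total = 15

Answer: 15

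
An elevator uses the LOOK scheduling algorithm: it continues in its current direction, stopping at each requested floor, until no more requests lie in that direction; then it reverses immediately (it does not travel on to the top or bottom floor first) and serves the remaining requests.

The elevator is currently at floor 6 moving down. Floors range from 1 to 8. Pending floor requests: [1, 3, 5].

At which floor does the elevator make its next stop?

Current floor: 6, direction: down
Requests above: []
Requests below: [1, 3, 5]
Moving down and requests lie below → nearest below is max([1, 3, 5]) = 5

Answer: 5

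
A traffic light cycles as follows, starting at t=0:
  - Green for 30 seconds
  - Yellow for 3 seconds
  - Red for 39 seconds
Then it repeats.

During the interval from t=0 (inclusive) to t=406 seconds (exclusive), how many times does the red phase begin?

Cycle = 30+3+39 = 72s
red phase starts at t = k*72 + 33 for k=0,1,2,...
Need k*72+33 < 406 → k < 5.181
k ∈ {0, ..., 5} → 6 starts

Answer: 6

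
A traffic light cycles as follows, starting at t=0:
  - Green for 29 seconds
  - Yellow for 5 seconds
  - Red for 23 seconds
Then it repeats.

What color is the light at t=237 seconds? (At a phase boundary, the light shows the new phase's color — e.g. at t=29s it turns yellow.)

Cycle length = 29 + 5 + 23 = 57s
t = 237, phase_t = 237 mod 57 = 9
9 < 29 (green end) → GREEN

Answer: green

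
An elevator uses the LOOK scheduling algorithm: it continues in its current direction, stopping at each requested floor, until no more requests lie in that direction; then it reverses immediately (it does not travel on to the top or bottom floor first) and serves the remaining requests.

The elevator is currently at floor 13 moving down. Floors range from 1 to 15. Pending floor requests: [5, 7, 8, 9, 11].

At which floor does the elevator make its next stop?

Answer: 11

Derivation:
Current floor: 13, direction: down
Requests above: []
Requests below: [5, 7, 8, 9, 11]
Moving down and requests lie below → nearest below is max([5, 7, 8, 9, 11]) = 11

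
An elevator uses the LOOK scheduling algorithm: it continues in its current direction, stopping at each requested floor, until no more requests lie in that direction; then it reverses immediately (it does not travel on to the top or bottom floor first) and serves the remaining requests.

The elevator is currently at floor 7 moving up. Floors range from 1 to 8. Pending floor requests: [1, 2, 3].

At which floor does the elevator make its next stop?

Current floor: 7, direction: up
Requests above: []
Requests below: [1, 2, 3]
Moving up but no requests above → reverse; nearest below is max([1, 2, 3]) = 3

Answer: 3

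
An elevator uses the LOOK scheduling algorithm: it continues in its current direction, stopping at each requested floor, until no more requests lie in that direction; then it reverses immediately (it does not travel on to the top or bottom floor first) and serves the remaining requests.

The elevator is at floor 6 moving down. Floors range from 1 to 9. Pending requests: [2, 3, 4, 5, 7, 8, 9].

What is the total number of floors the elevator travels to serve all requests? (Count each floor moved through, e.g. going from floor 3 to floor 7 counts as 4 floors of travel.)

Start at floor 6 moving down, LOOK stop order: [5, 4, 3, 2, 7, 8, 9]
  6 → 5: |5-6| = 1, total = 1
  5 → 4: |4-5| = 1, total = 2
  4 → 3: |3-4| = 1, total = 3
  3 → 2: |2-3| = 1, total = 4
  2 → 7: |7-2| = 5, total = 9
  7 → 8: |8-7| = 1, total = 10
  8 → 9: |9-8| = 1, total = 11

Answer: 11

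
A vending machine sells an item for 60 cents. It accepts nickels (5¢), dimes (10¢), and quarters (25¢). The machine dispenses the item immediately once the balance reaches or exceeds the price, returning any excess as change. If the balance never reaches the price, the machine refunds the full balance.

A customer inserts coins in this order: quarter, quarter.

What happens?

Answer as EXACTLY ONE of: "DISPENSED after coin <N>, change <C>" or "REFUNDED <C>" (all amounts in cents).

Price: 60¢
Coin 1 (quarter, 25¢): balance = 25¢
Coin 2 (quarter, 25¢): balance = 50¢
All coins inserted, balance 50¢ < price 60¢ → REFUND 50¢

Answer: REFUNDED 50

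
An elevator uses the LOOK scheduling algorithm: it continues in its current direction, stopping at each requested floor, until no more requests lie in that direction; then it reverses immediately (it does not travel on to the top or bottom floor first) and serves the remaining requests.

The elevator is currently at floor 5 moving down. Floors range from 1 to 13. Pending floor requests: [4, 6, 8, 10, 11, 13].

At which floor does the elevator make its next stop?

Answer: 4

Derivation:
Current floor: 5, direction: down
Requests above: [6, 8, 10, 11, 13]
Requests below: [4]
Moving down and requests lie below → nearest below is max([4]) = 4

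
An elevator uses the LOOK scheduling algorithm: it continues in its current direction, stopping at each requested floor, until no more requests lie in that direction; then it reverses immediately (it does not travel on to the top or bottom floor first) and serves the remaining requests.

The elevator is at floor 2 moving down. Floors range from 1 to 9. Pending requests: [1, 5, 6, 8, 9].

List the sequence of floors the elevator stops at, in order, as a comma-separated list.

Answer: 1, 5, 6, 8, 9

Derivation:
Current: 2, moving DOWN
Serve below first (descending): [1]
Then reverse, serve above (ascending): [5, 6, 8, 9]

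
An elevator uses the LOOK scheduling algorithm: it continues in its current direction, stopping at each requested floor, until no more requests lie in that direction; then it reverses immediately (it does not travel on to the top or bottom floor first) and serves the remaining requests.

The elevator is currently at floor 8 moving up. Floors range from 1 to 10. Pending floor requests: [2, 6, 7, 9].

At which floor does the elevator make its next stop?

Current floor: 8, direction: up
Requests above: [9]
Requests below: [2, 6, 7]
Moving up and requests lie above → nearest above is min([9]) = 9

Answer: 9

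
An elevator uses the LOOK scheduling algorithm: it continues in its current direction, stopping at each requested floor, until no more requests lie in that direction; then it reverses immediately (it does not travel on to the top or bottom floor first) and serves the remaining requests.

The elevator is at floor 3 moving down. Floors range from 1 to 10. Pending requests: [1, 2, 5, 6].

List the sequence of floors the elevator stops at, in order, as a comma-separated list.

Current: 3, moving DOWN
Serve below first (descending): [2, 1]
Then reverse, serve above (ascending): [5, 6]

Answer: 2, 1, 5, 6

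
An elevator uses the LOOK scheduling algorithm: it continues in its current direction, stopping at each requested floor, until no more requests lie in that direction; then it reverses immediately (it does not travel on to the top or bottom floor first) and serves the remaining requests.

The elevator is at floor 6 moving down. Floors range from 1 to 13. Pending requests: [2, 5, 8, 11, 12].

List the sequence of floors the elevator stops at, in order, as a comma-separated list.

Answer: 5, 2, 8, 11, 12

Derivation:
Current: 6, moving DOWN
Serve below first (descending): [5, 2]
Then reverse, serve above (ascending): [8, 11, 12]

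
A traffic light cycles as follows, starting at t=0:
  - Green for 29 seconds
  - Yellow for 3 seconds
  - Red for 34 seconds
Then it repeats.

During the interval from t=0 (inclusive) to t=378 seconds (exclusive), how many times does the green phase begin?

Cycle = 29+3+34 = 66s
green phase starts at t = k*66 + 0 for k=0,1,2,...
Need k*66+0 < 378 → k < 5.727
k ∈ {0, ..., 5} → 6 starts

Answer: 6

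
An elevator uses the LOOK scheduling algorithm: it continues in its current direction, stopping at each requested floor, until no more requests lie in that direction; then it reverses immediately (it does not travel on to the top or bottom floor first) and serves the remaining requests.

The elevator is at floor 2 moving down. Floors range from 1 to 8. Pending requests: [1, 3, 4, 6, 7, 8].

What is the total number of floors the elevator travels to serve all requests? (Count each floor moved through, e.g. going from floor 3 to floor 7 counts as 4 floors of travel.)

Start at floor 2 moving down, LOOK stop order: [1, 3, 4, 6, 7, 8]
  2 → 1: |1-2| = 1, total = 1
  1 → 3: |3-1| = 2, total = 3
  3 → 4: |4-3| = 1, total = 4
  4 → 6: |6-4| = 2, total = 6
  6 → 7: |7-6| = 1, total = 7
  7 → 8: |8-7| = 1, total = 8

Answer: 8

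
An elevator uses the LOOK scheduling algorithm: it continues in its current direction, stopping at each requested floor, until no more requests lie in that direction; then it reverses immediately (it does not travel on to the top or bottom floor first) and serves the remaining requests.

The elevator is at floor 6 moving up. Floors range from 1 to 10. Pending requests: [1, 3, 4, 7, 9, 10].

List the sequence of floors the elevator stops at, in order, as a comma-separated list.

Current: 6, moving UP
Serve above first (ascending): [7, 9, 10]
Then reverse, serve below (descending): [4, 3, 1]

Answer: 7, 9, 10, 4, 3, 1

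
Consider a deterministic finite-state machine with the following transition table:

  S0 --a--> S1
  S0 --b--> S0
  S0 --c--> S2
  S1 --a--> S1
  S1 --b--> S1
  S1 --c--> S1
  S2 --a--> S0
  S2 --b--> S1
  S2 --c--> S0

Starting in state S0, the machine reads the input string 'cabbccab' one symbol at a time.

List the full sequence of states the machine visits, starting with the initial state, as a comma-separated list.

Start: S0
  read 'c': S0 --c--> S2
  read 'a': S2 --a--> S0
  read 'b': S0 --b--> S0
  read 'b': S0 --b--> S0
  read 'c': S0 --c--> S2
  read 'c': S2 --c--> S0
  read 'a': S0 --a--> S1
  read 'b': S1 --b--> S1

Answer: S0, S2, S0, S0, S0, S2, S0, S1, S1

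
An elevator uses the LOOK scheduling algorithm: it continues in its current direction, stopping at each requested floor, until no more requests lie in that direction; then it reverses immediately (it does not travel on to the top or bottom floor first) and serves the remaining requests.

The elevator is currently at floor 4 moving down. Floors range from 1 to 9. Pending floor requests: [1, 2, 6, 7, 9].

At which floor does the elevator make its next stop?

Current floor: 4, direction: down
Requests above: [6, 7, 9]
Requests below: [1, 2]
Moving down and requests lie below → nearest below is max([1, 2]) = 2

Answer: 2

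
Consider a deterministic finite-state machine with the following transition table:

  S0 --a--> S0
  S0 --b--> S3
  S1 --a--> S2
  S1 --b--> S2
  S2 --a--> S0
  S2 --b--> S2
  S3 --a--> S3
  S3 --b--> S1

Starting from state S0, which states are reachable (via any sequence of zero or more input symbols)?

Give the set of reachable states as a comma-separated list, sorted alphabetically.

Answer: S0, S1, S2, S3

Derivation:
BFS from S0:
  visit S0: S0--a-->S0 (seen), S0--b-->S3 (new)
  visit S3: S3--a-->S3 (seen), S3--b-->S1 (new)
  visit S1: S1--a-->S2 (new), S1--b-->S2 (seen)
  visit S2: S2--a-->S0 (seen), S2--b-->S2 (seen)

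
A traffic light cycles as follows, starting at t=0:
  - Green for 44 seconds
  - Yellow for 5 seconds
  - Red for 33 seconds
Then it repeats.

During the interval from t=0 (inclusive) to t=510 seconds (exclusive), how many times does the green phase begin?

Answer: 7

Derivation:
Cycle = 44+5+33 = 82s
green phase starts at t = k*82 + 0 for k=0,1,2,...
Need k*82+0 < 510 → k < 6.220
k ∈ {0, ..., 6} → 7 starts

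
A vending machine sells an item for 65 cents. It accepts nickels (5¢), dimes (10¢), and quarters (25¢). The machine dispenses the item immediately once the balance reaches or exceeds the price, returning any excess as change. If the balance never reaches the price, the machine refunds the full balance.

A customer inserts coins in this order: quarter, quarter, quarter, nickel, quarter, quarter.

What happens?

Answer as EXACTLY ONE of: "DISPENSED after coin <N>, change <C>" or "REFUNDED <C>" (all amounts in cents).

Price: 65¢
Coin 1 (quarter, 25¢): balance = 25¢
Coin 2 (quarter, 25¢): balance = 50¢
Coin 3 (quarter, 25¢): balance = 75¢
  → balance >= price → DISPENSE, change = 75 - 65 = 10¢

Answer: DISPENSED after coin 3, change 10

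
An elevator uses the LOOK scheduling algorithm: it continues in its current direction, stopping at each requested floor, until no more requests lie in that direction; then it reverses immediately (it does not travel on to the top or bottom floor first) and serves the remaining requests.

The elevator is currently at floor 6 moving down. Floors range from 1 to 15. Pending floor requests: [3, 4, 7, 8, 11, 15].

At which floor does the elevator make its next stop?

Current floor: 6, direction: down
Requests above: [7, 8, 11, 15]
Requests below: [3, 4]
Moving down and requests lie below → nearest below is max([3, 4]) = 4

Answer: 4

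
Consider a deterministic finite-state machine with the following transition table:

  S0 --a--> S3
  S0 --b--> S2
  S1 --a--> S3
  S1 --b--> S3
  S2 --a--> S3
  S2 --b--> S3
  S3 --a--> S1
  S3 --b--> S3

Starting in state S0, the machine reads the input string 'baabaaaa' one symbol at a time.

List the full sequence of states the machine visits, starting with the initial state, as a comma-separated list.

Answer: S0, S2, S3, S1, S3, S1, S3, S1, S3

Derivation:
Start: S0
  read 'b': S0 --b--> S2
  read 'a': S2 --a--> S3
  read 'a': S3 --a--> S1
  read 'b': S1 --b--> S3
  read 'a': S3 --a--> S1
  read 'a': S1 --a--> S3
  read 'a': S3 --a--> S1
  read 'a': S1 --a--> S3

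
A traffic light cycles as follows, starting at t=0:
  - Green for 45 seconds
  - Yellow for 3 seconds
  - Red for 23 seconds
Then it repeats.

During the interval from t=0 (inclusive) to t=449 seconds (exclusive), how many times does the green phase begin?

Answer: 7

Derivation:
Cycle = 45+3+23 = 71s
green phase starts at t = k*71 + 0 for k=0,1,2,...
Need k*71+0 < 449 → k < 6.324
k ∈ {0, ..., 6} → 7 starts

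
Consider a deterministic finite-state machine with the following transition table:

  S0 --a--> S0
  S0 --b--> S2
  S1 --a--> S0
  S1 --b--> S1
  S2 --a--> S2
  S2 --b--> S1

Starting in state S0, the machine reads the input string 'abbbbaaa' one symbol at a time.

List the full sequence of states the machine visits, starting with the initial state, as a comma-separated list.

Answer: S0, S0, S2, S1, S1, S1, S0, S0, S0

Derivation:
Start: S0
  read 'a': S0 --a--> S0
  read 'b': S0 --b--> S2
  read 'b': S2 --b--> S1
  read 'b': S1 --b--> S1
  read 'b': S1 --b--> S1
  read 'a': S1 --a--> S0
  read 'a': S0 --a--> S0
  read 'a': S0 --a--> S0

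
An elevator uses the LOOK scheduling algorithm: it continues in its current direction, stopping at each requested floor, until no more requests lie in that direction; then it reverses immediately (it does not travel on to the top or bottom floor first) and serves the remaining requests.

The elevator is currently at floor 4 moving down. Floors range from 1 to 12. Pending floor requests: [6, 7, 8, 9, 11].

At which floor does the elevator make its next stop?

Current floor: 4, direction: down
Requests above: [6, 7, 8, 9, 11]
Requests below: []
Moving down but no requests below → reverse; nearest above is min([6, 7, 8, 9, 11]) = 6

Answer: 6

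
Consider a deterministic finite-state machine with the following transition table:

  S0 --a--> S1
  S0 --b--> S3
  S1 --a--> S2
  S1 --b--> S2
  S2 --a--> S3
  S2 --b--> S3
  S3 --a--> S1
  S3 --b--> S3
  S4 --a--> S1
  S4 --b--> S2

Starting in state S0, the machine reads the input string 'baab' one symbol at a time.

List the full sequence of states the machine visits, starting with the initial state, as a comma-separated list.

Answer: S0, S3, S1, S2, S3

Derivation:
Start: S0
  read 'b': S0 --b--> S3
  read 'a': S3 --a--> S1
  read 'a': S1 --a--> S2
  read 'b': S2 --b--> S3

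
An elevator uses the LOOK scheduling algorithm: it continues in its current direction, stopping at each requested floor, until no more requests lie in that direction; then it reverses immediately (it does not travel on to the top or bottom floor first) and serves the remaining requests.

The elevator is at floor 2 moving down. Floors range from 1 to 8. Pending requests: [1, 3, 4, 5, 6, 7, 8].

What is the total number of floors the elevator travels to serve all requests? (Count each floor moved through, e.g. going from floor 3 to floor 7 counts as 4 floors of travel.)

Answer: 8

Derivation:
Start at floor 2 moving down, LOOK stop order: [1, 3, 4, 5, 6, 7, 8]
  2 → 1: |1-2| = 1, total = 1
  1 → 3: |3-1| = 2, total = 3
  3 → 4: |4-3| = 1, total = 4
  4 → 5: |5-4| = 1, total = 5
  5 → 6: |6-5| = 1, total = 6
  6 → 7: |7-6| = 1, total = 7
  7 → 8: |8-7| = 1, total = 8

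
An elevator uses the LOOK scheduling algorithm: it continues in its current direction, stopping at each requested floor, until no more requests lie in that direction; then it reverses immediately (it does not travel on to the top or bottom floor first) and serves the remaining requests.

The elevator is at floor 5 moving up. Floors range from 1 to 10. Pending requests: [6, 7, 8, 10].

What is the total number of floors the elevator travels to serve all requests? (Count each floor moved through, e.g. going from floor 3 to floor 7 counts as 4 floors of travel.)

Answer: 5

Derivation:
Start at floor 5 moving up, LOOK stop order: [6, 7, 8, 10]
  5 → 6: |6-5| = 1, total = 1
  6 → 7: |7-6| = 1, total = 2
  7 → 8: |8-7| = 1, total = 3
  8 → 10: |10-8| = 2, total = 5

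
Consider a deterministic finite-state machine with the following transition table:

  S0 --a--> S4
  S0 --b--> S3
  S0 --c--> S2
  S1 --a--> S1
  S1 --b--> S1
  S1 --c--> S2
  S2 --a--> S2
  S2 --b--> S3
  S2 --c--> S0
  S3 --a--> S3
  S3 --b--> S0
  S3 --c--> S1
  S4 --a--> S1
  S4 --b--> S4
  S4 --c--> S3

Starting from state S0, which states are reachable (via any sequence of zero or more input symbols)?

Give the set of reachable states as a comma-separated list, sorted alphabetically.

Answer: S0, S1, S2, S3, S4

Derivation:
BFS from S0:
  visit S0: S0--a-->S4 (new), S0--b-->S3 (new), S0--c-->S2 (new)
  visit S4: S4--a-->S1 (new), S4--b-->S4 (seen), S4--c-->S3 (seen)
  visit S3: S3--a-->S3 (seen), S3--b-->S0 (seen), S3--c-->S1 (seen)
  visit S2: S2--a-->S2 (seen), S2--b-->S3 (seen), S2--c-->S0 (seen)
  visit S1: S1--a-->S1 (seen), S1--b-->S1 (seen), S1--c-->S2 (seen)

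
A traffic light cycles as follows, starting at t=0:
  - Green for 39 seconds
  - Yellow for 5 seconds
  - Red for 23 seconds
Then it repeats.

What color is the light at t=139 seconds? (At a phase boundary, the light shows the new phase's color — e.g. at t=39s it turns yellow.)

Answer: green

Derivation:
Cycle length = 39 + 5 + 23 = 67s
t = 139, phase_t = 139 mod 67 = 5
5 < 39 (green end) → GREEN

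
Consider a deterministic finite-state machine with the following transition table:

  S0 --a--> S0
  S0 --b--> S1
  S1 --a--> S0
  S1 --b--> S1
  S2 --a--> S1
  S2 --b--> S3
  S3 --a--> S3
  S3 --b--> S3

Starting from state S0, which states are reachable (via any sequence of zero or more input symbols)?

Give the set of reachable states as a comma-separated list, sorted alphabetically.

BFS from S0:
  visit S0: S0--a-->S0 (seen), S0--b-->S1 (new)
  visit S1: S1--a-->S0 (seen), S1--b-->S1 (seen)

Answer: S0, S1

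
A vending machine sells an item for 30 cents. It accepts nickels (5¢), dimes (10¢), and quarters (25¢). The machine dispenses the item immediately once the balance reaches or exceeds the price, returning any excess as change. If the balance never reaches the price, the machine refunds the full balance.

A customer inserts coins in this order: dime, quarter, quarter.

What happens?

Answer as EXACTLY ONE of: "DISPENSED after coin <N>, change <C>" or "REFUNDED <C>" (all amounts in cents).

Price: 30¢
Coin 1 (dime, 10¢): balance = 10¢
Coin 2 (quarter, 25¢): balance = 35¢
  → balance >= price → DISPENSE, change = 35 - 30 = 5¢

Answer: DISPENSED after coin 2, change 5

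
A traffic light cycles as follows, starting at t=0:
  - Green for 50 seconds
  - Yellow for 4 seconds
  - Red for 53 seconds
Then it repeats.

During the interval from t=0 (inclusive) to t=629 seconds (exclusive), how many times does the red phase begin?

Answer: 6

Derivation:
Cycle = 50+4+53 = 107s
red phase starts at t = k*107 + 54 for k=0,1,2,...
Need k*107+54 < 629 → k < 5.374
k ∈ {0, ..., 5} → 6 starts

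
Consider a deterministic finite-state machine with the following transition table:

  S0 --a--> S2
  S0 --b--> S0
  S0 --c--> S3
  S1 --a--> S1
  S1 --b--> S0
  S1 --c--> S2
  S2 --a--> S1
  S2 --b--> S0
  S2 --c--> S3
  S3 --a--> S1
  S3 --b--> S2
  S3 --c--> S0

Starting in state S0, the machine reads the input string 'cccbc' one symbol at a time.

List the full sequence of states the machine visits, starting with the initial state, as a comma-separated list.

Answer: S0, S3, S0, S3, S2, S3

Derivation:
Start: S0
  read 'c': S0 --c--> S3
  read 'c': S3 --c--> S0
  read 'c': S0 --c--> S3
  read 'b': S3 --b--> S2
  read 'c': S2 --c--> S3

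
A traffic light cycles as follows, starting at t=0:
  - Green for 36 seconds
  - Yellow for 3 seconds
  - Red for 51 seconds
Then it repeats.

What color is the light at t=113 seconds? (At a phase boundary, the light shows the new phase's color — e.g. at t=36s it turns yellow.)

Cycle length = 36 + 3 + 51 = 90s
t = 113, phase_t = 113 mod 90 = 23
23 < 36 (green end) → GREEN

Answer: green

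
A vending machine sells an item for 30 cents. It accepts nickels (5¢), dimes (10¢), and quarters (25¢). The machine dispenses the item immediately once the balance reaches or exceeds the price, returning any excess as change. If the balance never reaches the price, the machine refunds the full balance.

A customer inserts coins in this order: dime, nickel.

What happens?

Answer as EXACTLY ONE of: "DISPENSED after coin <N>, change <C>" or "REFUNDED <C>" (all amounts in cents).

Price: 30¢
Coin 1 (dime, 10¢): balance = 10¢
Coin 2 (nickel, 5¢): balance = 15¢
All coins inserted, balance 15¢ < price 30¢ → REFUND 15¢

Answer: REFUNDED 15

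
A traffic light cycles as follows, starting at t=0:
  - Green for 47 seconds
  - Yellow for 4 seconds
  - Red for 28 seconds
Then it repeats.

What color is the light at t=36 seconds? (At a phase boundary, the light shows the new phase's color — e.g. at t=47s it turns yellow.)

Answer: green

Derivation:
Cycle length = 47 + 4 + 28 = 79s
t = 36, phase_t = 36 mod 79 = 36
36 < 47 (green end) → GREEN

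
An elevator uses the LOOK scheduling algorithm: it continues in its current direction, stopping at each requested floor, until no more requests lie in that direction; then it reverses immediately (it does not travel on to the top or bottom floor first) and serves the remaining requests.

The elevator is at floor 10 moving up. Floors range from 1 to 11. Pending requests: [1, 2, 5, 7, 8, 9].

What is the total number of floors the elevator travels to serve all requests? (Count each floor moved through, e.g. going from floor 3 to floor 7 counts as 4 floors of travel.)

Answer: 9

Derivation:
Start at floor 10 moving up, LOOK stop order: [9, 8, 7, 5, 2, 1]
  10 → 9: |9-10| = 1, total = 1
  9 → 8: |8-9| = 1, total = 2
  8 → 7: |7-8| = 1, total = 3
  7 → 5: |5-7| = 2, total = 5
  5 → 2: |2-5| = 3, total = 8
  2 → 1: |1-2| = 1, total = 9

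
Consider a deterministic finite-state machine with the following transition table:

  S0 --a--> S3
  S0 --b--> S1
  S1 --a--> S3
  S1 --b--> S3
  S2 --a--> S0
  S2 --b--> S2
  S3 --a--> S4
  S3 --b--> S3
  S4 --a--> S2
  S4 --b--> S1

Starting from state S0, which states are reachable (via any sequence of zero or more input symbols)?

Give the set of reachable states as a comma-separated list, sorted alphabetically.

BFS from S0:
  visit S0: S0--a-->S3 (new), S0--b-->S1 (new)
  visit S3: S3--a-->S4 (new), S3--b-->S3 (seen)
  visit S1: S1--a-->S3 (seen), S1--b-->S3 (seen)
  visit S4: S4--a-->S2 (new), S4--b-->S1 (seen)
  visit S2: S2--a-->S0 (seen), S2--b-->S2 (seen)

Answer: S0, S1, S2, S3, S4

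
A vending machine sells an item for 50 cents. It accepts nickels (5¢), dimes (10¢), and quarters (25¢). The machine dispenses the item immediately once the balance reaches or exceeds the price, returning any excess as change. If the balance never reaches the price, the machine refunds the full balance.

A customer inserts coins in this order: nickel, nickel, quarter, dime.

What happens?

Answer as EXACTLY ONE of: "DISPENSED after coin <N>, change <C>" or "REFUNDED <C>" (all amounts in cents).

Price: 50¢
Coin 1 (nickel, 5¢): balance = 5¢
Coin 2 (nickel, 5¢): balance = 10¢
Coin 3 (quarter, 25¢): balance = 35¢
Coin 4 (dime, 10¢): balance = 45¢
All coins inserted, balance 45¢ < price 50¢ → REFUND 45¢

Answer: REFUNDED 45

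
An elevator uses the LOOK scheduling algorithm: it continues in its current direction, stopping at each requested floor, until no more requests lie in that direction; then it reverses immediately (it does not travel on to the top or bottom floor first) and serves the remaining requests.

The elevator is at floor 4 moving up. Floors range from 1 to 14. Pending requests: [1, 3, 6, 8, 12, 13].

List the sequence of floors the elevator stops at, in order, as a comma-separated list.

Answer: 6, 8, 12, 13, 3, 1

Derivation:
Current: 4, moving UP
Serve above first (ascending): [6, 8, 12, 13]
Then reverse, serve below (descending): [3, 1]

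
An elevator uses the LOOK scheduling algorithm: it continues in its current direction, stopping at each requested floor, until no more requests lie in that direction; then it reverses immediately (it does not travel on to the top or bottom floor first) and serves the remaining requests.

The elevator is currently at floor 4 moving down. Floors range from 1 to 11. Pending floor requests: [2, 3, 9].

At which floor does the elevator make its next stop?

Answer: 3

Derivation:
Current floor: 4, direction: down
Requests above: [9]
Requests below: [2, 3]
Moving down and requests lie below → nearest below is max([2, 3]) = 3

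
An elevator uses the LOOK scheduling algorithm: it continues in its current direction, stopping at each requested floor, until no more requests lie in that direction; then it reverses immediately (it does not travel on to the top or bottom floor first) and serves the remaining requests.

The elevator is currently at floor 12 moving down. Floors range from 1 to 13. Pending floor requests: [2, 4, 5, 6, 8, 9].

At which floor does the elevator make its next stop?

Current floor: 12, direction: down
Requests above: []
Requests below: [2, 4, 5, 6, 8, 9]
Moving down and requests lie below → nearest below is max([2, 4, 5, 6, 8, 9]) = 9

Answer: 9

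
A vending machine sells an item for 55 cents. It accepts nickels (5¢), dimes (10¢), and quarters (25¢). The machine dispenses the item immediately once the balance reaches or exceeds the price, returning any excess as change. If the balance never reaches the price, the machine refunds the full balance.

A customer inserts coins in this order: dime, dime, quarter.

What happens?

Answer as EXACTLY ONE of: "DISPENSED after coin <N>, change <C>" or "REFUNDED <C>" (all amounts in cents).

Answer: REFUNDED 45

Derivation:
Price: 55¢
Coin 1 (dime, 10¢): balance = 10¢
Coin 2 (dime, 10¢): balance = 20¢
Coin 3 (quarter, 25¢): balance = 45¢
All coins inserted, balance 45¢ < price 55¢ → REFUND 45¢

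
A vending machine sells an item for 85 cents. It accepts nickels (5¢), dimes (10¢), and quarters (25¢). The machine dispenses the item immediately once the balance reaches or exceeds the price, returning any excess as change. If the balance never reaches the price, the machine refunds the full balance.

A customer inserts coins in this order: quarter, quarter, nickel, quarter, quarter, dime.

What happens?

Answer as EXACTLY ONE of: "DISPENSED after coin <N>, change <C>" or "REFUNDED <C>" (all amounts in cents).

Answer: DISPENSED after coin 5, change 20

Derivation:
Price: 85¢
Coin 1 (quarter, 25¢): balance = 25¢
Coin 2 (quarter, 25¢): balance = 50¢
Coin 3 (nickel, 5¢): balance = 55¢
Coin 4 (quarter, 25¢): balance = 80¢
Coin 5 (quarter, 25¢): balance = 105¢
  → balance >= price → DISPENSE, change = 105 - 85 = 20¢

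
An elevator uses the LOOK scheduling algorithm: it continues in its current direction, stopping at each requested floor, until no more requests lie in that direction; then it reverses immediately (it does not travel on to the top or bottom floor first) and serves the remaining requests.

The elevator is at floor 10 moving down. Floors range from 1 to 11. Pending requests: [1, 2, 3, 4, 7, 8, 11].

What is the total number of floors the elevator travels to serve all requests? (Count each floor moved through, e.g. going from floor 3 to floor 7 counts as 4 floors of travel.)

Answer: 19

Derivation:
Start at floor 10 moving down, LOOK stop order: [8, 7, 4, 3, 2, 1, 11]
  10 → 8: |8-10| = 2, total = 2
  8 → 7: |7-8| = 1, total = 3
  7 → 4: |4-7| = 3, total = 6
  4 → 3: |3-4| = 1, total = 7
  3 → 2: |2-3| = 1, total = 8
  2 → 1: |1-2| = 1, total = 9
  1 → 11: |11-1| = 10, total = 19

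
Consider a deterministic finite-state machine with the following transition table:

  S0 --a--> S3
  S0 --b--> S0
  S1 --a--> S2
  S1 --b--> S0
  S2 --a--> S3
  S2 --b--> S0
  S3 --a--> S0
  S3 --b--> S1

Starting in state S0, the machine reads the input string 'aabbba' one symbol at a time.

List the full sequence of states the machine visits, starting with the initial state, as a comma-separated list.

Answer: S0, S3, S0, S0, S0, S0, S3

Derivation:
Start: S0
  read 'a': S0 --a--> S3
  read 'a': S3 --a--> S0
  read 'b': S0 --b--> S0
  read 'b': S0 --b--> S0
  read 'b': S0 --b--> S0
  read 'a': S0 --a--> S3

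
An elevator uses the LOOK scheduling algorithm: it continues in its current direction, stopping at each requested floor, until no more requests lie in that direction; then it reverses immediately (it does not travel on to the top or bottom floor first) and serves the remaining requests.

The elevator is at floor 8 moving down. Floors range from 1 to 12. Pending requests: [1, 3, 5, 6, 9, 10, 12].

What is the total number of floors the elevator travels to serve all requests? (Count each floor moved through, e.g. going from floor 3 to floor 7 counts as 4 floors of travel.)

Start at floor 8 moving down, LOOK stop order: [6, 5, 3, 1, 9, 10, 12]
  8 → 6: |6-8| = 2, total = 2
  6 → 5: |5-6| = 1, total = 3
  5 → 3: |3-5| = 2, total = 5
  3 → 1: |1-3| = 2, total = 7
  1 → 9: |9-1| = 8, total = 15
  9 → 10: |10-9| = 1, total = 16
  10 → 12: |12-10| = 2, total = 18

Answer: 18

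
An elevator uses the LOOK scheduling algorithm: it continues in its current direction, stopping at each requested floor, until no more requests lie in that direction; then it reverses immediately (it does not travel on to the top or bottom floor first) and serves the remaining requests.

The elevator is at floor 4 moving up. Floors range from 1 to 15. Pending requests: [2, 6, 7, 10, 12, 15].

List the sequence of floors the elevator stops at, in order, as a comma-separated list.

Current: 4, moving UP
Serve above first (ascending): [6, 7, 10, 12, 15]
Then reverse, serve below (descending): [2]

Answer: 6, 7, 10, 12, 15, 2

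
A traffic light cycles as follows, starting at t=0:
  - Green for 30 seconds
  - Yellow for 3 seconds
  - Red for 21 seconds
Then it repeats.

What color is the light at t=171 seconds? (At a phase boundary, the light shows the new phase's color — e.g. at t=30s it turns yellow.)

Cycle length = 30 + 3 + 21 = 54s
t = 171, phase_t = 171 mod 54 = 9
9 < 30 (green end) → GREEN

Answer: green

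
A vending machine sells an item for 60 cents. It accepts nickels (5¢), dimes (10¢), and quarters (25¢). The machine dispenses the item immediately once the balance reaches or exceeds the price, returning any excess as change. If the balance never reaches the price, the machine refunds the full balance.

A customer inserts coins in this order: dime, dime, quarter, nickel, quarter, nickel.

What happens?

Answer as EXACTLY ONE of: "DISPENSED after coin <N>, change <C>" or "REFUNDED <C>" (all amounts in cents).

Price: 60¢
Coin 1 (dime, 10¢): balance = 10¢
Coin 2 (dime, 10¢): balance = 20¢
Coin 3 (quarter, 25¢): balance = 45¢
Coin 4 (nickel, 5¢): balance = 50¢
Coin 5 (quarter, 25¢): balance = 75¢
  → balance >= price → DISPENSE, change = 75 - 60 = 15¢

Answer: DISPENSED after coin 5, change 15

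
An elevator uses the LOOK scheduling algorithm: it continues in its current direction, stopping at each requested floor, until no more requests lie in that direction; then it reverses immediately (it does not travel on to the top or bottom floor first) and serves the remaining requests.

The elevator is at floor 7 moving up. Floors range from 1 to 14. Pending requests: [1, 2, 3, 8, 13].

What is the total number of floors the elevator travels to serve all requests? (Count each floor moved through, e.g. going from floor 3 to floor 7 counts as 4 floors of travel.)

Answer: 18

Derivation:
Start at floor 7 moving up, LOOK stop order: [8, 13, 3, 2, 1]
  7 → 8: |8-7| = 1, total = 1
  8 → 13: |13-8| = 5, total = 6
  13 → 3: |3-13| = 10, total = 16
  3 → 2: |2-3| = 1, total = 17
  2 → 1: |1-2| = 1, total = 18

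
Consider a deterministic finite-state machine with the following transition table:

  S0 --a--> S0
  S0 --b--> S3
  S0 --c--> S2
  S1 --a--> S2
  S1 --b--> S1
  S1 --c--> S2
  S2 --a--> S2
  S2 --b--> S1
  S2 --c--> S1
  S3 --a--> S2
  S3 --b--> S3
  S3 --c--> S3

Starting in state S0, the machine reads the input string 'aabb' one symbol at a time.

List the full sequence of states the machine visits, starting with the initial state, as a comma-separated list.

Answer: S0, S0, S0, S3, S3

Derivation:
Start: S0
  read 'a': S0 --a--> S0
  read 'a': S0 --a--> S0
  read 'b': S0 --b--> S3
  read 'b': S3 --b--> S3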